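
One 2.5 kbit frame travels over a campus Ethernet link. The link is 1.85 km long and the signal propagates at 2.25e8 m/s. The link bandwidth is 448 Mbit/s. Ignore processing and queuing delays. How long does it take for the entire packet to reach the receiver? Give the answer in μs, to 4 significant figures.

L = 2500 bits.
Transmission delay = L/R = 2500 / 448000000 = 5.58036 μs.
Propagation delay = d/s = 1850 m / 225000000 m/s = 8.22222 μs.
Total = 13.80 μs.

13.80 μs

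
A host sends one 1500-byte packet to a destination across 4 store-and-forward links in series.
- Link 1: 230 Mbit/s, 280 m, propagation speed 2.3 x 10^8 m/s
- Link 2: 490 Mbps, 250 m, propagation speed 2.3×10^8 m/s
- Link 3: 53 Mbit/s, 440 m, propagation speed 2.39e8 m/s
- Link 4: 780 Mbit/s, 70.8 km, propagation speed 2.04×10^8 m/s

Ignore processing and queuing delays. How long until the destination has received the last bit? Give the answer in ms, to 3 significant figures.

0.670 ms

L = 1500 × 8 = 12000 bits.
Transmission delays (L/R per hop): 0.0521739, 0.0244898, 0.226415, 0.0153846 ms; sum = 0.318463 ms.
Propagation delays (d/s per hop): 0.00121739, 0.00108696, 0.001841, 0.347059 ms; sum = 0.351204 ms.
End-to-end = 0.670 ms.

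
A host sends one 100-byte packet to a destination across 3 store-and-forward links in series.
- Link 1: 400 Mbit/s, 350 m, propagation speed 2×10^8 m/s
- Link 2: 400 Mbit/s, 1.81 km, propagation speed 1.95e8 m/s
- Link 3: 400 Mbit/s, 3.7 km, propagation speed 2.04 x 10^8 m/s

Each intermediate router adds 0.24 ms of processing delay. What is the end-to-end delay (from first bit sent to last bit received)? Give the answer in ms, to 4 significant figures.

0.5152 ms

L = 100 × 8 = 800 bits.
Transmission delay per hop = L/R = 800/400000000 = 0.002 ms; 3 hops → 0.006 ms.
Propagation delays (d/s per hop): 0.00175, 0.00928205, 0.0181373 ms; sum = 0.0291693 ms.
Processing at 2 router(s): 2 × 0.24 ms = 0.48 ms.
End-to-end = 0.5152 ms.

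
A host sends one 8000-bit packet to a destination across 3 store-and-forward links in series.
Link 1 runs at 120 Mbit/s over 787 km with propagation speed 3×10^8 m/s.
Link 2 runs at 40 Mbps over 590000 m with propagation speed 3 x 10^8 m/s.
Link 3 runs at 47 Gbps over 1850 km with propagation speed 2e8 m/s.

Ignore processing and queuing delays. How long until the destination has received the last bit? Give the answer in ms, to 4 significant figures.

Transmission delays (L/R per hop): 0.0666667, 0.2, 0.000170213 ms; sum = 0.266837 ms.
Propagation delays (d/s per hop): 2.62333, 1.96667, 9.25 ms; sum = 13.84 ms.
End-to-end = 14.11 ms.

14.11 ms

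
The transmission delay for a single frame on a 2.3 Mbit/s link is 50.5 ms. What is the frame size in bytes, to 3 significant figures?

L = R × t_tx = 2300000 b/s × 0.0505 s = 116150 bits.
In bytes: 116150 / 8 = 14500 bytes.

14500 bytes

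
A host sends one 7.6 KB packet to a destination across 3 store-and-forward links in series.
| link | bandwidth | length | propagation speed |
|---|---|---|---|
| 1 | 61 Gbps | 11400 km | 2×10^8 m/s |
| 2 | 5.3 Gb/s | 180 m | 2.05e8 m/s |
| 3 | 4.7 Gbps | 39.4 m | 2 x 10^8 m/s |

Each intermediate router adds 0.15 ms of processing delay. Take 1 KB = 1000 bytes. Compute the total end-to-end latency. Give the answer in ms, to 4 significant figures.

L = 60800 bits.
Transmission delays (L/R per hop): 0.000996721, 0.0114717, 0.0129362 ms; sum = 0.0254046 ms.
Propagation delays (d/s per hop): 57, 0.000878049, 0.000197 ms; sum = 57.0011 ms.
Processing at 2 router(s): 2 × 0.15 ms = 0.3 ms.
End-to-end = 57.33 ms.

57.33 ms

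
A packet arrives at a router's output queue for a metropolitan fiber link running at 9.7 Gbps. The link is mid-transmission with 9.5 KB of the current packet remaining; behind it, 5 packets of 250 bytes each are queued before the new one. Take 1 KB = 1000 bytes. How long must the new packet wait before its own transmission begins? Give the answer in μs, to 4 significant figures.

8.866 μs

Each queued packet: L/R = 2000/9700000000 = 0.206186 μs.
5 queued → 1.03093 μs.
Plus remaining 76000 bits of current packet: 7.83505 μs.
Queuing delay = 8.866 μs.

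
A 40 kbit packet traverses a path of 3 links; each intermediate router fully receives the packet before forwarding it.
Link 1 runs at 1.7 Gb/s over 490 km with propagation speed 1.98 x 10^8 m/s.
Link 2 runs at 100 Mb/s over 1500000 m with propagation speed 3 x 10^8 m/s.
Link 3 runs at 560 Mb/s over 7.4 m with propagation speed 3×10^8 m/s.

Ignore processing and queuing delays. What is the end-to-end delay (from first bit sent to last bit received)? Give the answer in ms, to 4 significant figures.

7.970 ms

L = 40000 bits.
Transmission delays (L/R per hop): 0.0235294, 0.4, 0.0714286 ms; sum = 0.494958 ms.
Propagation delays (d/s per hop): 2.47475, 5, 2.46667e-05 ms; sum = 7.47477 ms.
End-to-end = 7.970 ms.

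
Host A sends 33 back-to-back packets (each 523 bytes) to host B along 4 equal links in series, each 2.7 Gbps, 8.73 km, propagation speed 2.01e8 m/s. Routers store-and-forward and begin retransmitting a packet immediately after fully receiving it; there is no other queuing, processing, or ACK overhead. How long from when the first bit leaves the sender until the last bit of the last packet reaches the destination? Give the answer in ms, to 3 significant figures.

Per-hop transmission t_tx = L/R = 4184/2700000000 = 0.00154963 ms.
Per-hop propagation t_prop = 8730/2.01e+08 = 0.0434328 ms.
Pipeline fill: first packet needs 4·t_tx to clear all hops; remaining 32 packets each add one t_tx.
Total = (4+33-1)·t_tx + 4·t_prop = 36·0.00154963 + 4·0.0434328 = 0.230 ms.

0.230 ms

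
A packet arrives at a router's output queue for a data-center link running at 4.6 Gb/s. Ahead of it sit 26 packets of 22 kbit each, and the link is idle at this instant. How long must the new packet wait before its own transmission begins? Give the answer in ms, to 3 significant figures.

Each queued packet: L/R = 22000/4600000000 = 0.00478261 ms.
26 queued → 0.124348 ms.
Queuing delay = 0.124 ms.

0.124 ms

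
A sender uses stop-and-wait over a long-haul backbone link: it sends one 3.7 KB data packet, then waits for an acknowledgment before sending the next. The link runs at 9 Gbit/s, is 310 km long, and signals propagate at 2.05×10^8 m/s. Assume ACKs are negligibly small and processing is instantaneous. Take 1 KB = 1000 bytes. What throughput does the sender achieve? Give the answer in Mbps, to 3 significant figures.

9.78 Mbps

t_tx = L/R = 29600/9000000000 = 3.28889e-06 s.
t_prop = 310000/2.05e+08 = 0.0015122 s; RTT = 0.00302439 s.
Cycle = t_tx + RTT = 0.00302768 s.
Throughput = L / cycle = 29600 / 0.00302768 = 9.78 Mbps.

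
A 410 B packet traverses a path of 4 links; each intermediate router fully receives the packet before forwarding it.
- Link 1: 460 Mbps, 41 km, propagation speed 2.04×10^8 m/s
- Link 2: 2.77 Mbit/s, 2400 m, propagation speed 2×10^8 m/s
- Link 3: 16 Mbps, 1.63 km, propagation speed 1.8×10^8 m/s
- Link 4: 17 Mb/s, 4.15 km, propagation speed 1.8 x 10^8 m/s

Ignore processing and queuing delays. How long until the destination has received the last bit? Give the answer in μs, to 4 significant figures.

L = 410 × 8 = 3280 bits.
Transmission delays (L/R per hop): 7.13043, 1184.12, 205, 192.941 μs; sum = 1589.19 μs.
Propagation delays (d/s per hop): 200.98, 12, 9.05556, 23.0556 μs; sum = 245.092 μs.
End-to-end = 1834 μs.

1834 μs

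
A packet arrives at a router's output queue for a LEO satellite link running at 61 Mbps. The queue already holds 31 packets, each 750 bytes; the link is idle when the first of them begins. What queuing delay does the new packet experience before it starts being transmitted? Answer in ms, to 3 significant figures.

3.05 ms

Each queued packet: L/R = 6000/61000000 = 0.0983607 ms.
31 queued → 3.04918 ms.
Queuing delay = 3.05 ms.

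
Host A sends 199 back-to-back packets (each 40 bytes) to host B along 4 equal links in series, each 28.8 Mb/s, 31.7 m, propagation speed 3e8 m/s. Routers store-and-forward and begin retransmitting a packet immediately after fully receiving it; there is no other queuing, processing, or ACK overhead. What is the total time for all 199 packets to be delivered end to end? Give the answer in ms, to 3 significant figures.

Per-hop transmission t_tx = L/R = 320/28800000 = 0.0111111 ms.
Per-hop propagation t_prop = 31.7/300000000 = 0.000105667 ms.
Pipeline fill: first packet needs 4·t_tx to clear all hops; remaining 198 packets each add one t_tx.
Total = (4+199-1)·t_tx + 4·t_prop = 202·0.0111111 + 4·0.000105667 = 2.24 ms.

2.24 ms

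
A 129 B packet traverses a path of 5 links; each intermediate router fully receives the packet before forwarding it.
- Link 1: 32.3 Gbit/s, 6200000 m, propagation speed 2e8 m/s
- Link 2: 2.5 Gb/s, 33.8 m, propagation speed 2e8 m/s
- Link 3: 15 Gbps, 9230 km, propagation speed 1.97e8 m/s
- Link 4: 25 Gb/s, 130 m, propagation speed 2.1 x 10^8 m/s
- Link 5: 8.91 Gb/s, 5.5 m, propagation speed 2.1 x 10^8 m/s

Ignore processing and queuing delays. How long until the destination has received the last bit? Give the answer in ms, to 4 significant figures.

L = 129 × 8 = 1032 bits.
Transmission delays (L/R per hop): 3.19505e-05, 0.0004128, 6.88e-05, 4.128e-05, 0.000115825 ms; sum = 0.000670655 ms.
Propagation delays (d/s per hop): 31, 0.000169, 46.8528, 0.000619048, 2.61905e-05 ms; sum = 77.8536 ms.
End-to-end = 77.85 ms.

77.85 ms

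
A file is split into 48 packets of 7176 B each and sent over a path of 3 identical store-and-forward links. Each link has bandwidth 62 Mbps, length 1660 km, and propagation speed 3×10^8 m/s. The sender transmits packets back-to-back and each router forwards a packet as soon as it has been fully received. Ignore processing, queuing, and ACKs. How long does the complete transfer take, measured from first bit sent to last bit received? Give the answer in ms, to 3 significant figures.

Per-hop transmission t_tx = L/R = 57408/62000000 = 0.925935 ms.
Per-hop propagation t_prop = 1660000/300000000 = 5.53333 ms.
Pipeline fill: first packet needs 3·t_tx to clear all hops; remaining 47 packets each add one t_tx.
Total = (3+48-1)·t_tx + 3·t_prop = 50·0.925935 + 3·5.53333 = 62.9 ms.

62.9 ms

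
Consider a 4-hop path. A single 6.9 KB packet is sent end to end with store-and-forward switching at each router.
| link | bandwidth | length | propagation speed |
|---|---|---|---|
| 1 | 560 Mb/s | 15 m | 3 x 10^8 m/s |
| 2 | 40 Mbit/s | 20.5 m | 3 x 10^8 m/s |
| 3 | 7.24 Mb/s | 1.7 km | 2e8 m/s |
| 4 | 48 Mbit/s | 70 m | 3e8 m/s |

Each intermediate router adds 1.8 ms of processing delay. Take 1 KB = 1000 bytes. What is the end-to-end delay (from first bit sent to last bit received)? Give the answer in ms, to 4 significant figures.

L = 55200 bits.
Transmission delays (L/R per hop): 0.0985714, 1.38, 7.62431, 1.15 ms; sum = 10.2529 ms.
Propagation delays (d/s per hop): 5e-05, 6.83333e-05, 0.0085, 0.000233333 ms; sum = 0.00885167 ms.
Processing at 3 router(s): 3 × 1.8 ms = 5.4 ms.
End-to-end = 15.66 ms.

15.66 ms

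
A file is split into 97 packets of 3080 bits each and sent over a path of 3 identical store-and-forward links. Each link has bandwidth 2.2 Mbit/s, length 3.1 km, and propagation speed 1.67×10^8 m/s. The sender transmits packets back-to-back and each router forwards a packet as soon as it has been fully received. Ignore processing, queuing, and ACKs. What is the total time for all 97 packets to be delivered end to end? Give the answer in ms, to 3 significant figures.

Per-hop transmission t_tx = L/R = 3080/2200000 = 1.4 ms.
Per-hop propagation t_prop = 3100/167000000 = 0.0185629 ms.
Pipeline fill: first packet needs 3·t_tx to clear all hops; remaining 96 packets each add one t_tx.
Total = (3+97-1)·t_tx + 3·t_prop = 99·1.4 + 3·0.0185629 = 139 ms.

139 ms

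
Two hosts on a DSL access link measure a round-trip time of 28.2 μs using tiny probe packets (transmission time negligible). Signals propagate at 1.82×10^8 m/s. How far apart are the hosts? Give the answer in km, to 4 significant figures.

2.566 km

One-way propagation = RTT/2 = 14.1 μs.
d = s × t = 182000000 × 1.41e-05 = 2.566 km.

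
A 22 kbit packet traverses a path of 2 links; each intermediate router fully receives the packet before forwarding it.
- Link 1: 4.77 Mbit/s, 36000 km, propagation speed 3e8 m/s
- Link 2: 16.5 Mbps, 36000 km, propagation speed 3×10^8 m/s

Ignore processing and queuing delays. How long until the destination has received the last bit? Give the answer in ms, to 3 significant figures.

L = 22000 bits.
Transmission delays (L/R per hop): 4.61216, 1.33333 ms; sum = 5.94549 ms.
Propagation delays (d/s per hop): 120, 120 ms; sum = 240 ms.
End-to-end = 246 ms.

246 ms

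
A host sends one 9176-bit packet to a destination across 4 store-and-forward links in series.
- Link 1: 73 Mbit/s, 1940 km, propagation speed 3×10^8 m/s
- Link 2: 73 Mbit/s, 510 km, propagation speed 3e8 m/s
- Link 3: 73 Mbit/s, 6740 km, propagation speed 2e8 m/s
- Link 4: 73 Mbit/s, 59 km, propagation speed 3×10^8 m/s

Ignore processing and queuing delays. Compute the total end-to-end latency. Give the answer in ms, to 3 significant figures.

Transmission delay per hop = L/R = 9176/73000000 = 0.125699 ms; 4 hops → 0.502795 ms.
Propagation delays (d/s per hop): 6.46667, 1.7, 33.7, 0.196667 ms; sum = 42.0633 ms.
End-to-end = 42.6 ms.

42.6 ms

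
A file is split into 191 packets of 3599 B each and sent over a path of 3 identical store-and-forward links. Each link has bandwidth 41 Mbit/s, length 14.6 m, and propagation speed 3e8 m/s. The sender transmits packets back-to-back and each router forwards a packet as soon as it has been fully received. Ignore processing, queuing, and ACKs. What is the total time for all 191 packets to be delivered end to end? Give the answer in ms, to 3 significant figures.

Per-hop transmission t_tx = L/R = 28792/41000000 = 0.702244 ms.
Per-hop propagation t_prop = 14.6/300000000 = 4.86667e-05 ms.
Pipeline fill: first packet needs 3·t_tx to clear all hops; remaining 190 packets each add one t_tx.
Total = (3+191-1)·t_tx + 3·t_prop = 193·0.702244 + 3·4.86667e-05 = 136 ms.

136 ms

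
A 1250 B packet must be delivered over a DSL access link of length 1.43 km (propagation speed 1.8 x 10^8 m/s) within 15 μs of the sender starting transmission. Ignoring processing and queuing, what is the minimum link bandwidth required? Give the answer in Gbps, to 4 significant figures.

L = 10000 bits.
Propagation delay = 1430 / 180000000 = 7.94444 μs.
Transmission budget = 15 − 7.94444 = 7.05556 μs.
R ≥ L / t_tx = 10000 bits / 7.05556e-06 s = 1.417 Gbps.

1.417 Gbps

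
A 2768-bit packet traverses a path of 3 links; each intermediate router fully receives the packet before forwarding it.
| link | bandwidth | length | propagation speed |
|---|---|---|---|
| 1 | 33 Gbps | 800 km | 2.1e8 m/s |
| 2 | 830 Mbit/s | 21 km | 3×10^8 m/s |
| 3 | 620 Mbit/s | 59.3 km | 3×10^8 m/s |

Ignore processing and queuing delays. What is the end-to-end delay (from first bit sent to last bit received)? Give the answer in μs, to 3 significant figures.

4090 μs

Transmission delays (L/R per hop): 0.0838788, 3.33494, 4.46452 μs; sum = 7.88333 μs.
Propagation delays (d/s per hop): 3809.52, 70, 197.667 μs; sum = 4077.19 μs.
End-to-end = 4090 μs.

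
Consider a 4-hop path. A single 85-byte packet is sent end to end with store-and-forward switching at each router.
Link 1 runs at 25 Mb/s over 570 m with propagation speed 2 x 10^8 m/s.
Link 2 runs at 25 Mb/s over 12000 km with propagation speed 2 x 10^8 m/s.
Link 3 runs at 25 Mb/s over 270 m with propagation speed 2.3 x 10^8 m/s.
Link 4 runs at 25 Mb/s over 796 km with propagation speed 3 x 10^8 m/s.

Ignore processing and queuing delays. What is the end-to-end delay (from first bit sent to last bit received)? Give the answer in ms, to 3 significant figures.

62.8 ms

L = 85 × 8 = 680 bits.
Transmission delay per hop = L/R = 680/25000000 = 0.0272 ms; 4 hops → 0.1088 ms.
Propagation delays (d/s per hop): 0.00285, 60, 0.00117391, 2.65333 ms; sum = 62.6574 ms.
End-to-end = 62.8 ms.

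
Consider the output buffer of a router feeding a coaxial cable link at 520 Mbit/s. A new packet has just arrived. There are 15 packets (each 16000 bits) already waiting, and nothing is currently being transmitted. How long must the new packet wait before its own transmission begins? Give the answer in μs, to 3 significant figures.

462 μs

Each queued packet: L/R = 16000/520000000 = 30.7692 μs.
15 queued → 461.538 μs.
Queuing delay = 462 μs.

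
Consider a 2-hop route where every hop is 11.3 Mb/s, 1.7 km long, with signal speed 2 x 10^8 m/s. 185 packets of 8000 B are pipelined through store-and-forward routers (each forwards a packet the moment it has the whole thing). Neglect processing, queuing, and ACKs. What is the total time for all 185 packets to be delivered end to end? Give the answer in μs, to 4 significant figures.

1053000 μs

Per-hop transmission t_tx = L/R = 64000/11300000 = 5663.72 μs.
Per-hop propagation t_prop = 1700/200000000 = 8.5 μs.
Pipeline fill: first packet needs 2·t_tx to clear all hops; remaining 184 packets each add one t_tx.
Total = (2+185-1)·t_tx + 2·t_prop = 186·5663.72 + 2·8.5 = 1053000 μs.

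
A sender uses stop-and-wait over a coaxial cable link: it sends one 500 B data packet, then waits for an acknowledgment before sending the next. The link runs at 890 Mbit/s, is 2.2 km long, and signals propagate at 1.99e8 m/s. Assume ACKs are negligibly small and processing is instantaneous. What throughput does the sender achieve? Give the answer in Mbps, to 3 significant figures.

150 Mbps

t_tx = L/R = 4000/890000000 = 4.49438e-06 s.
t_prop = 2200/199000000 = 1.10553e-05 s; RTT = 2.21106e-05 s.
Cycle = t_tx + RTT = 2.66049e-05 s.
Throughput = L / cycle = 4000 / 2.66049e-05 = 150 Mbps.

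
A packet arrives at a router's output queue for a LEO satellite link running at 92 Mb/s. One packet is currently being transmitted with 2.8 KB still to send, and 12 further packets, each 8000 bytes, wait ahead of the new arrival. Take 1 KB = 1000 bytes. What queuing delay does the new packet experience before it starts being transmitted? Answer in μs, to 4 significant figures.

8591 μs

Each queued packet: L/R = 64000/92000000 = 695.652 μs.
12 queued → 8347.83 μs.
Plus remaining 22400 bits of current packet: 243.478 μs.
Queuing delay = 8591 μs.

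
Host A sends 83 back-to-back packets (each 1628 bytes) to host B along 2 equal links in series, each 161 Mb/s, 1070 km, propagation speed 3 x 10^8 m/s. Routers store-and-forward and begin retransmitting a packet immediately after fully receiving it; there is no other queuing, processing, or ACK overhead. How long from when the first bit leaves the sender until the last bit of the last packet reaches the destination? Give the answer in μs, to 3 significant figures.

13900 μs

Per-hop transmission t_tx = L/R = 13024/161000000 = 80.8944 μs.
Per-hop propagation t_prop = 1070000/300000000 = 3566.67 μs.
Pipeline fill: first packet needs 2·t_tx to clear all hops; remaining 82 packets each add one t_tx.
Total = (2+83-1)·t_tx + 2·t_prop = 84·80.8944 + 2·3566.67 = 13900 μs.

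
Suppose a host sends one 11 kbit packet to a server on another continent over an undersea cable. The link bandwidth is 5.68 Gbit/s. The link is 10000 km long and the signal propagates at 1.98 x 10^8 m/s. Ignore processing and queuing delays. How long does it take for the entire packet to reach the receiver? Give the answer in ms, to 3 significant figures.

L = 11000 bits.
Transmission delay = L/R = 11000 / 5680000000 = 0.00193662 ms.
Propagation delay = d/s = 10000000 m / 198000000 m/s = 50.5051 ms.
Total = 50.5 ms.

50.5 ms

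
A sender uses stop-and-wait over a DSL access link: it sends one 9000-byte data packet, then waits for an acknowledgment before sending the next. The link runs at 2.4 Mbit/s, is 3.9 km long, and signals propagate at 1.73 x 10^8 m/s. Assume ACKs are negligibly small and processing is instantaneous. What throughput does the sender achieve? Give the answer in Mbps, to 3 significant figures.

2.40 Mbps

t_tx = L/R = 72000/2400000 = 0.03 s.
t_prop = 3900/173000000 = 2.25434e-05 s; RTT = 4.50867e-05 s.
Cycle = t_tx + RTT = 0.0300451 s.
Throughput = L / cycle = 72000 / 0.0300451 = 2.40 Mbps.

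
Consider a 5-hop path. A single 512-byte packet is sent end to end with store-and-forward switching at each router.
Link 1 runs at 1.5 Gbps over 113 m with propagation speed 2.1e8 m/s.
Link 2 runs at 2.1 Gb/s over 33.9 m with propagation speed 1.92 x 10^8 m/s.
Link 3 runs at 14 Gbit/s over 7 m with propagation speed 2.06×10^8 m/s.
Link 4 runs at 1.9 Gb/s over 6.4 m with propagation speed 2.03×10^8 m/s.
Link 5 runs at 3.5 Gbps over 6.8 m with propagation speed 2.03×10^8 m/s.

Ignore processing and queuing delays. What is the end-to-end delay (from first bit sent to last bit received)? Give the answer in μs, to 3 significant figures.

L = 512 × 8 = 4096 bits.
Transmission delays (L/R per hop): 2.73067, 1.95048, 0.292571, 2.15579, 1.17029 μs; sum = 8.29979 μs.
Propagation delays (d/s per hop): 0.538095, 0.176563, 0.0339806, 0.0315271, 0.0334975 μs; sum = 0.813663 μs.
End-to-end = 9.11 μs.

9.11 μs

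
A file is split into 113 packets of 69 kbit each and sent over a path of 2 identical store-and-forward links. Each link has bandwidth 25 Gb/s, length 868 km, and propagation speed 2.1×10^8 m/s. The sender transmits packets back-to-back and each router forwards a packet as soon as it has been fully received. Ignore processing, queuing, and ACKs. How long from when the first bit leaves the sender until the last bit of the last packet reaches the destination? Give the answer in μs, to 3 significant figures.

8580 μs

Per-hop transmission t_tx = L/R = 69000/25000000000 = 2.76 μs.
Per-hop propagation t_prop = 868000/210000000 = 4133.33 μs.
Pipeline fill: first packet needs 2·t_tx to clear all hops; remaining 112 packets each add one t_tx.
Total = (2+113-1)·t_tx + 2·t_prop = 114·2.76 + 2·4133.33 = 8580 μs.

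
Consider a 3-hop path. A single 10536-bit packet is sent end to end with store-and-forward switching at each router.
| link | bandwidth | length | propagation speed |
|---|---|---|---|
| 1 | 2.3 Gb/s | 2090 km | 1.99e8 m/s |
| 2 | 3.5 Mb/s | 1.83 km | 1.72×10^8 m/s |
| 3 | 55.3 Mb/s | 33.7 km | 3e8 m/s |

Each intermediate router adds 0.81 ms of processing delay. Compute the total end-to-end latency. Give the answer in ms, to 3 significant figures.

Transmission delays (L/R per hop): 0.00458087, 3.01029, 0.190524 ms; sum = 3.20539 ms.
Propagation delays (d/s per hop): 10.5025, 0.0106395, 0.112333 ms; sum = 10.6255 ms.
Processing at 2 router(s): 2 × 0.81 ms = 1.62 ms.
End-to-end = 15.5 ms.

15.5 ms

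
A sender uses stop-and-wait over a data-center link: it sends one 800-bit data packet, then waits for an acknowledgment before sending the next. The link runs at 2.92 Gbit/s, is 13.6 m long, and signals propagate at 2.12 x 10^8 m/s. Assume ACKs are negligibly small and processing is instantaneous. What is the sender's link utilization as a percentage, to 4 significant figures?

t_tx = L/R = 800/2920000000 = 2.73973e-07 s.
t_prop = 13.6/212000000 = 6.41509e-08 s; RTT = 1.28302e-07 s.
Cycle = t_tx + RTT = 4.02274e-07 s.
Utilization = t_tx / cycle = 2.73973e-07/4.02274e-07 = 68.11 %.

68.11 %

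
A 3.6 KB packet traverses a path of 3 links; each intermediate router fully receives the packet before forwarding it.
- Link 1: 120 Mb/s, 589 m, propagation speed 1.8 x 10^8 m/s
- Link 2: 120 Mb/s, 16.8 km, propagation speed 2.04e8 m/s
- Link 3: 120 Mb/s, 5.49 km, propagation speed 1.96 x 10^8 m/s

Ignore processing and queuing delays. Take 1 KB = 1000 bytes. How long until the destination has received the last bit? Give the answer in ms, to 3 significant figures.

L = 28800 bits.
Transmission delay per hop = L/R = 28800/120000000 = 0.24 ms; 3 hops → 0.72 ms.
Propagation delays (d/s per hop): 0.00327222, 0.0823529, 0.0280102 ms; sum = 0.113635 ms.
End-to-end = 0.834 ms.

0.834 ms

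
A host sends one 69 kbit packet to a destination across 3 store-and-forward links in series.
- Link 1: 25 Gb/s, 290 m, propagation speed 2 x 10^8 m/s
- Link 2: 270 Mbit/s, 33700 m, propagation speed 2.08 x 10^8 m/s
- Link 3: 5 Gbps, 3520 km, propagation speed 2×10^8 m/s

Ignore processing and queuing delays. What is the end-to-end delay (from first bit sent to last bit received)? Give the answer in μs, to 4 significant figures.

18040 μs

L = 69000 bits.
Transmission delays (L/R per hop): 2.76, 255.556, 13.8 μs; sum = 272.116 μs.
Propagation delays (d/s per hop): 1.45, 162.019, 17600 μs; sum = 17763.5 μs.
End-to-end = 18040 μs.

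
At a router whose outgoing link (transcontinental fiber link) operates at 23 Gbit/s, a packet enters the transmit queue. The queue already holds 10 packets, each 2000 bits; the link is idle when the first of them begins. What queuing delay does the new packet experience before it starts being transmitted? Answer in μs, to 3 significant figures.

Each queued packet: L/R = 2000/23000000000 = 0.0869565 μs.
10 queued → 0.869565 μs.
Queuing delay = 0.870 μs.

0.870 μs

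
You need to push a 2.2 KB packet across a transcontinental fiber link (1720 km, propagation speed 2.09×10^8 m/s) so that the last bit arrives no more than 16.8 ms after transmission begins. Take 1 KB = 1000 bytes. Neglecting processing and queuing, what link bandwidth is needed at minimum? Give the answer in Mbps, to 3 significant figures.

2.05 Mbps

L = 17600 bits.
Propagation delay = 1720000 / 209000000 = 8.22967 ms.
Transmission budget = 16.8 − 8.22967 = 8.57033 ms.
R ≥ L / t_tx = 17600 bits / 0.00857033 s = 2.05 Mbps.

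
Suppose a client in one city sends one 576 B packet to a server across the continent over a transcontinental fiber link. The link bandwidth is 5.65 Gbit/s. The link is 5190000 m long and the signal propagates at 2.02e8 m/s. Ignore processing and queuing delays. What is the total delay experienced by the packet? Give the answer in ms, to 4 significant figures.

25.69 ms

L = 576 × 8 = 4608 bits.
Transmission delay = L/R = 4608 / 5650000000 = 0.000815575 ms.
Propagation delay = d/s = 5190000 m / 202000000 m/s = 25.6931 ms.
Total = 25.69 ms.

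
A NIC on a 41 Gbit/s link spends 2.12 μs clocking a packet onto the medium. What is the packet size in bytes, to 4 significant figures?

10870 bytes

L = R × t_tx = 41000000000 b/s × 2.12e-06 s = 86920 bits.
In bytes: 86920 / 8 = 10870 bytes.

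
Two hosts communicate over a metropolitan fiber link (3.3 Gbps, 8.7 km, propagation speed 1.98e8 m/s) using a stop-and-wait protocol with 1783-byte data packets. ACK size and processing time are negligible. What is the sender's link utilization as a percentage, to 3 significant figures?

4.69 %

t_tx = L/R = 14264/3300000000 = 4.32242e-06 s.
t_prop = 8700/198000000 = 4.39394e-05 s; RTT = 8.78788e-05 s.
Cycle = t_tx + RTT = 9.22012e-05 s.
Utilization = t_tx / cycle = 4.32242e-06/9.22012e-05 = 4.69 %.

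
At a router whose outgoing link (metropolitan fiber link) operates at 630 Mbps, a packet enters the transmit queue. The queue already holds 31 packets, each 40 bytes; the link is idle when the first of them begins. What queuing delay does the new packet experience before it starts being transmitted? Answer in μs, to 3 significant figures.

Each queued packet: L/R = 320/630000000 = 0.507937 μs.
31 queued → 15.746 μs.
Queuing delay = 15.7 μs.

15.7 μs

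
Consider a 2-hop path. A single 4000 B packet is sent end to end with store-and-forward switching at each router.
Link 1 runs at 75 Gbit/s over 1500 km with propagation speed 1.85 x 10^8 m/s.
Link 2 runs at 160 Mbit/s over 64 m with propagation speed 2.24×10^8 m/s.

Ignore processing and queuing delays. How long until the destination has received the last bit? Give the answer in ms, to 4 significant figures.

8.309 ms

L = 4000 × 8 = 32000 bits.
Transmission delays (L/R per hop): 0.000426667, 0.2 ms; sum = 0.200427 ms.
Propagation delays (d/s per hop): 8.10811, 0.000285714 ms; sum = 8.10839 ms.
End-to-end = 8.309 ms.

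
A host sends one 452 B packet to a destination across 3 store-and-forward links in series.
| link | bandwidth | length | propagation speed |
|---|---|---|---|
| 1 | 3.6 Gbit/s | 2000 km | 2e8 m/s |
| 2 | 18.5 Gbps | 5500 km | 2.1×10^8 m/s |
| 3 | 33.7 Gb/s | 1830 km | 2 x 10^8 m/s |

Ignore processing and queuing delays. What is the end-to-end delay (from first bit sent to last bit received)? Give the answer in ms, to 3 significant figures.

45.3 ms

L = 452 × 8 = 3616 bits.
Transmission delays (L/R per hop): 0.00100444, 0.000195459, 0.0001073 ms; sum = 0.0013072 ms.
Propagation delays (d/s per hop): 10, 26.1905, 9.15 ms; sum = 45.3405 ms.
End-to-end = 45.3 ms.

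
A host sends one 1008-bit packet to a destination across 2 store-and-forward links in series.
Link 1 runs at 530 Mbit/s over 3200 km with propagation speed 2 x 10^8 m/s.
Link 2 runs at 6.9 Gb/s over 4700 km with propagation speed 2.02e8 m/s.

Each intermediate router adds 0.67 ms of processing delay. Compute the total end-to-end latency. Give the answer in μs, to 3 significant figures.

39900 μs

Transmission delays (L/R per hop): 1.90189, 0.146087 μs; sum = 2.04797 μs.
Propagation delays (d/s per hop): 16000, 23267.3 μs; sum = 39267.3 μs.
Processing at 1 router(s): 1 × 0.67 ms = 670 μs.
End-to-end = 39900 μs.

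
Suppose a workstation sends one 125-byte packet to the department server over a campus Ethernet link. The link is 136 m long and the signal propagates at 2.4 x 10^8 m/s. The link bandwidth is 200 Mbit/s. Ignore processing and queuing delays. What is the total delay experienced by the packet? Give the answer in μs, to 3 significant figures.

L = 125 × 8 = 1000 bits.
Transmission delay = L/R = 1000 / 200000000 = 5 μs.
Propagation delay = d/s = 136 m / 240000000 m/s = 0.566667 μs.
Total = 5.57 μs.

5.57 μs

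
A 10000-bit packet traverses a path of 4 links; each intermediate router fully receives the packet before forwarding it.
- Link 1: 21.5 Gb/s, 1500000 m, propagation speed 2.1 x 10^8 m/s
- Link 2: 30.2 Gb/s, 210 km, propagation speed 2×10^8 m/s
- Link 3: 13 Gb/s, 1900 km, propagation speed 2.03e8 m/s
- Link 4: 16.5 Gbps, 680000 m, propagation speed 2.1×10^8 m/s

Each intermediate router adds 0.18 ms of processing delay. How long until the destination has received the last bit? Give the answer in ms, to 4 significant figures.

Transmission delays (L/R per hop): 0.000465116, 0.000331126, 0.000769231, 0.000606061 ms; sum = 0.00217153 ms.
Propagation delays (d/s per hop): 7.14286, 1.05, 9.35961, 3.2381 ms; sum = 20.7906 ms.
Processing at 3 router(s): 3 × 0.18 ms = 0.54 ms.
End-to-end = 21.33 ms.

21.33 ms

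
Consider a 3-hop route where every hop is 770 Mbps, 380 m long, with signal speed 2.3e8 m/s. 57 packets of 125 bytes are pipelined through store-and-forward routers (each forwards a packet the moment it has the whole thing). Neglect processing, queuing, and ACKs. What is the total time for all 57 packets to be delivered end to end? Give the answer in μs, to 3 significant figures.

Per-hop transmission t_tx = L/R = 1000/770000000 = 1.2987 μs.
Per-hop propagation t_prop = 380/2.3e+08 = 1.65217 μs.
Pipeline fill: first packet needs 3·t_tx to clear all hops; remaining 56 packets each add one t_tx.
Total = (3+57-1)·t_tx + 3·t_prop = 59·1.2987 + 3·1.65217 = 81.6 μs.

81.6 μs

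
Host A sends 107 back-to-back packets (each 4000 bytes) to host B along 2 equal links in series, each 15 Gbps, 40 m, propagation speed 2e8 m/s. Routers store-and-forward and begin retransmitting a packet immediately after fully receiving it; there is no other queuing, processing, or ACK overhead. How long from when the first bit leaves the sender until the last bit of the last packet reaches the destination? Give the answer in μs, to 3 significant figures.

231 μs

Per-hop transmission t_tx = L/R = 32000/15000000000 = 2.13333 μs.
Per-hop propagation t_prop = 40/200000000 = 0.2 μs.
Pipeline fill: first packet needs 2·t_tx to clear all hops; remaining 106 packets each add one t_tx.
Total = (2+107-1)·t_tx + 2·t_prop = 108·2.13333 + 2·0.2 = 231 μs.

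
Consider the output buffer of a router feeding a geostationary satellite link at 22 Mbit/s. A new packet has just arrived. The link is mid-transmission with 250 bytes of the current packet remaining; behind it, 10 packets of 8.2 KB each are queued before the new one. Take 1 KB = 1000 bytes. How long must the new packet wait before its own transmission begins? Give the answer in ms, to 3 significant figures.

Each queued packet: L/R = 65600/22000000 = 2.98182 ms.
10 queued → 29.8182 ms.
Plus remaining 2000 bits of current packet: 0.0909091 ms.
Queuing delay = 29.9 ms.

29.9 ms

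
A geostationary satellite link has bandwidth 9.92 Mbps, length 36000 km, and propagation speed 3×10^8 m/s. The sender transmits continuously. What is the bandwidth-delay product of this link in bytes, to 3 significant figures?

149000 bytes

Propagation delay = 36000000 / 300000000 = 0.12 s.
BDP = R × t_prop = 9920000 × 0.12 = 1190400 bits.
In bytes: 1190400/8 = 149000 bytes.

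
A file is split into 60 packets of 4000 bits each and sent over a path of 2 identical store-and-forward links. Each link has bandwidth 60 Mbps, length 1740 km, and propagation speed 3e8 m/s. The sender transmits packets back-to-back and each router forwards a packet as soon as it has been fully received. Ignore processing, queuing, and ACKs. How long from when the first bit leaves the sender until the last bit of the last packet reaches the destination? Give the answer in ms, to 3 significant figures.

Per-hop transmission t_tx = L/R = 4000/60000000 = 0.0666667 ms.
Per-hop propagation t_prop = 1740000/300000000 = 5.8 ms.
Pipeline fill: first packet needs 2·t_tx to clear all hops; remaining 59 packets each add one t_tx.
Total = (2+60-1)·t_tx + 2·t_prop = 61·0.0666667 + 2·5.8 = 15.7 ms.

15.7 ms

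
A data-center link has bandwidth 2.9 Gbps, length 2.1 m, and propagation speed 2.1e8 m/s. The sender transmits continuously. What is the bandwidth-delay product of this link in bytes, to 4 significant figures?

Propagation delay = 2.1 / 210000000 = 1e-08 s.
BDP = R × t_prop = 2900000000 × 1e-08 = 29 bits.
In bytes: 29/8 = 3.625 bytes.

3.625 bytes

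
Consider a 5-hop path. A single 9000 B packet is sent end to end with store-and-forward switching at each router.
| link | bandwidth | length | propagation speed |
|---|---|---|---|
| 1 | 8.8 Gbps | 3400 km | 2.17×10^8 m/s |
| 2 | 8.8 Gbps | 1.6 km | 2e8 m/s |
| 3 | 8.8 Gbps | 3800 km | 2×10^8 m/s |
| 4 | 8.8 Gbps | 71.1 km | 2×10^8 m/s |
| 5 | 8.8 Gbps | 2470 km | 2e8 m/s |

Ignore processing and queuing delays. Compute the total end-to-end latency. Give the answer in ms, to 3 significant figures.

L = 9000 × 8 = 72000 bits.
Transmission delay per hop = L/R = 72000/8800000000 = 0.00818182 ms; 5 hops → 0.0409091 ms.
Propagation delays (d/s per hop): 15.6682, 0.008, 19, 0.3555, 12.35 ms; sum = 47.3817 ms.
End-to-end = 47.4 ms.

47.4 ms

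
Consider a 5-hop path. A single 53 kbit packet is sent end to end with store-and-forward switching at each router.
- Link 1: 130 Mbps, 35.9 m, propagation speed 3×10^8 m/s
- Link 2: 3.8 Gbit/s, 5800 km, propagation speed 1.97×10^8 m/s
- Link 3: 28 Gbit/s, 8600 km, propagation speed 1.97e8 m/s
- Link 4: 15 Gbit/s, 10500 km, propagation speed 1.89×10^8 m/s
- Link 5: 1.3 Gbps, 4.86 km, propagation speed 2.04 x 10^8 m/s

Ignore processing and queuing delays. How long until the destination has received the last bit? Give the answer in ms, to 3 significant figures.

129 ms

L = 53000 bits.
Transmission delays (L/R per hop): 0.407692, 0.0139474, 0.00189286, 0.00353333, 0.0407692 ms; sum = 0.467835 ms.
Propagation delays (d/s per hop): 0.000119667, 29.4416, 43.6548, 55.5556, 0.0238235 ms; sum = 128.676 ms.
End-to-end = 129 ms.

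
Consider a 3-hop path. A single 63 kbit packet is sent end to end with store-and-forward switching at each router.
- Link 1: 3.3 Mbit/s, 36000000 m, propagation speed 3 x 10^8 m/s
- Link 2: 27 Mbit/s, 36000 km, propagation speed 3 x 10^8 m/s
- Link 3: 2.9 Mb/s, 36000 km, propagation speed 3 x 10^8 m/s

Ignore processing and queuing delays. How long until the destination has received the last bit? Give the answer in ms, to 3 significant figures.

403 ms

L = 63000 bits.
Transmission delays (L/R per hop): 19.0909, 2.33333, 21.7241 ms; sum = 43.1484 ms.
Propagation delays (d/s per hop): 120, 120, 120 ms; sum = 360 ms.
End-to-end = 403 ms.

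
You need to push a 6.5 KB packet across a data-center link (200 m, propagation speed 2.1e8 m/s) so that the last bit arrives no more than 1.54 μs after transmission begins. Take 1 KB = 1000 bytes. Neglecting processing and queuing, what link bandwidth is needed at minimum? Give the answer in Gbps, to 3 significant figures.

88.5 Gbps

L = 52000 bits.
Propagation delay = 200 / 210000000 = 0.952381 μs.
Transmission budget = 1.54 − 0.952381 = 0.587619 μs.
R ≥ L / t_tx = 52000 bits / 5.87619e-07 s = 88.5 Gbps.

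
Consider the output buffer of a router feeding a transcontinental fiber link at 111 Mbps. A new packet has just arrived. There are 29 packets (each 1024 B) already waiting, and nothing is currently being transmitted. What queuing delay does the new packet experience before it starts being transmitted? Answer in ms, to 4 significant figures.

2.140 ms

Each queued packet: L/R = 8192/111000000 = 0.0738018 ms.
29 queued → 2.14025 ms.
Queuing delay = 2.140 ms.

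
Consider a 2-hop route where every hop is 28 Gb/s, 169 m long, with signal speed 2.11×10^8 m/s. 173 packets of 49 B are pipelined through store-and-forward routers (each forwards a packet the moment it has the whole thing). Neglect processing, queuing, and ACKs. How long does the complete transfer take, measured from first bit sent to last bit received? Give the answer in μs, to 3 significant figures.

4.04 μs

Per-hop transmission t_tx = L/R = 392/28000000000 = 0.014 μs.
Per-hop propagation t_prop = 169/211000000 = 0.800948 μs.
Pipeline fill: first packet needs 2·t_tx to clear all hops; remaining 172 packets each add one t_tx.
Total = (2+173-1)·t_tx + 2·t_prop = 174·0.014 + 2·0.800948 = 4.04 μs.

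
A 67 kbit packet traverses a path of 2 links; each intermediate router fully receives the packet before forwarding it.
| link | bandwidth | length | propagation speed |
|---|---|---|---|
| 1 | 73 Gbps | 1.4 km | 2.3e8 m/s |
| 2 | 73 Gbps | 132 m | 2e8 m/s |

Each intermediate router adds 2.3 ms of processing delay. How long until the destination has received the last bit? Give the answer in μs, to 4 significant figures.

2309 μs

L = 67000 bits.
Transmission delay per hop = L/R = 67000/73000000000 = 0.917808 μs; 2 hops → 1.83562 μs.
Propagation delays (d/s per hop): 6.08696, 0.66 μs; sum = 6.74696 μs.
Processing at 1 router(s): 1 × 2.3 ms = 2300 μs.
End-to-end = 2309 μs.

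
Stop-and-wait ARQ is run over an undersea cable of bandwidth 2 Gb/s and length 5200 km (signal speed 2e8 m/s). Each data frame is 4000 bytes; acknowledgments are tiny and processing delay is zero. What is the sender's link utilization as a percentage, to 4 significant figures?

t_tx = L/R = 32000/2000000000 = 1.6e-05 s.
t_prop = 5200000/200000000 = 0.026 s; RTT = 0.052 s.
Cycle = t_tx + RTT = 0.052016 s.
Utilization = t_tx / cycle = 1.6e-05/0.052016 = 0.03076 %.

0.03076 %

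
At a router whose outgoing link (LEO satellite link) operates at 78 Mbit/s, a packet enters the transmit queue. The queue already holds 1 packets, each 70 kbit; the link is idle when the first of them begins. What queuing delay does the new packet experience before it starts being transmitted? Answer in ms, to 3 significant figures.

0.897 ms

Each queued packet: L/R = 70000/78000000 = 0.897436 ms.
1 queued → 0.897436 ms.
Queuing delay = 0.897 ms.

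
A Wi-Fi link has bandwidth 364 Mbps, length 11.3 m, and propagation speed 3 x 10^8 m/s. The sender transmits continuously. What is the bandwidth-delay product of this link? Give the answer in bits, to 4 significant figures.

13.71 bits

Propagation delay = 11.3 / 300000000 = 3.76667e-08 s.
BDP = R × t_prop = 364000000 × 3.76667e-08 = 13.7107 bits.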